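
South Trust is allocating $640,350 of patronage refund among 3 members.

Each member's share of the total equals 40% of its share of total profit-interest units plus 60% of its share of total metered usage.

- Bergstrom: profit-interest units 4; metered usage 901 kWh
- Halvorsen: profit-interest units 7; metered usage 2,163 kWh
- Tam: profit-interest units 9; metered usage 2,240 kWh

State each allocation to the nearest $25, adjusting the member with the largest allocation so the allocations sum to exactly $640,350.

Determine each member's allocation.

Bergstrom: $116,500 | Halvorsen: $246,325 | Tam: $277,525

Profit-interest units total 20; metered usage total 5,304.
Combined weights (40% profit-interest units + 60% metered usage): Bergstrom 0.1819; Halvorsen 0.3847; Tam 0.4334.
Raw shares: Bergstrom 116,494.44; Halvorsen 246,331.92; Tam 277,523.63.
Rounded to nearest $25: Bergstrom $116,500; Halvorsen $246,325; Tam $277,525. Sum = $640,350.
Rounded total matches; no reconciliation needed.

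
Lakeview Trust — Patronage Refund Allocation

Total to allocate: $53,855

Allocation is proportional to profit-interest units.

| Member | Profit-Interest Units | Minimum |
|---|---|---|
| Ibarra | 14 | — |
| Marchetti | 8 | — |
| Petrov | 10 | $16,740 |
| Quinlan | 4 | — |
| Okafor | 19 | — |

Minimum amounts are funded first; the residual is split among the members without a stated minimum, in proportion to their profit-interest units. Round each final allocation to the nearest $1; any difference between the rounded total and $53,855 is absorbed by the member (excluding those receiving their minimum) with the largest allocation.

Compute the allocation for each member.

Guaranteed amounts: Petrov $16,740. Remaining pool $37,115.
Remaining pool split over remaining profit-interest units 45: Ibarra 11,546.89 → $11,547; Marchetti 6,598.22 → $6,598; Quinlan 3,299.11 → $3,299; Okafor 15,670.78 → $15,671.

Ibarra: $11,547; Marchetti: $6,598; Petrov: $16,740; Quinlan: $3,299; Okafor: $15,671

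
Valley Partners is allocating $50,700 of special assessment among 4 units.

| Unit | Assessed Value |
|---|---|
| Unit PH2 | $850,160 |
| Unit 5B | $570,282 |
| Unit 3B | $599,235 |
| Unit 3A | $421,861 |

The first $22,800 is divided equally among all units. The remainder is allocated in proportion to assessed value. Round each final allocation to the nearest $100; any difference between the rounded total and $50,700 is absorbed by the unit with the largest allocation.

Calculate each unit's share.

Equal tier: $22,800 ÷ 4 = $5,700 apiece.
Remainder $27,900 by assessed value (total 2,441,538): Unit PH2 9,714.97 → $9,700; Unit 5B 6,516.74 → $6,500; Unit 3B 6,847.59 → $6,800; Unit 3A 4,820.70 → $4,800.
Rounding difference +$100 on remainder applied to Unit PH2.
Totals: Unit PH2 $5,700 + $9,800 = $15,500; Unit 5B $5,700 + $6,500 = $12,200; Unit 3B $5,700 + $6,800 = $12,500; Unit 3A $5,700 + $4,800 = $10,500.

Unit PH2: $15,500; Unit 5B: $12,200; Unit 3B: $12,500; Unit 3A: $10,500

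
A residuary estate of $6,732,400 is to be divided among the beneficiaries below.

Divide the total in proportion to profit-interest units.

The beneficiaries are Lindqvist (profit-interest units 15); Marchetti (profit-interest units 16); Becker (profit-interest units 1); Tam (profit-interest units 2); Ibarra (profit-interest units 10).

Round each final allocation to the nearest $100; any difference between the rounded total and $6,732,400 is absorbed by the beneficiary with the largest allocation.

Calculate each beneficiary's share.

Lindqvist: $2,295,100 · Marchetti: $2,448,200 · Becker: $153,000 · Tam: $306,000 · Ibarra: $1,530,100

Profit-interest units total: 44.
Pro-rata amounts: Lindqvist 15/44 × $6,732,400 = 2,295,136.36; Marchetti 16/44 × $6,732,400 = 2,448,145.45; Becker 1/44 × $6,732,400 = 153,009.09; Tam 2/44 × $6,732,400 = 306,018.18; Ibarra 10/44 × $6,732,400 = 1,530,090.91.
After rounding ($100): Lindqvist $2,295,100; Marchetti $2,448,100; Becker $153,000; Tam $306,000; Ibarra $1,530,100. Sum = $6,732,300.
Difference $6,732,400 − $6,732,300 = +$100 applied to largest allocation (Marchetti): Marchetti becomes $2,448,200.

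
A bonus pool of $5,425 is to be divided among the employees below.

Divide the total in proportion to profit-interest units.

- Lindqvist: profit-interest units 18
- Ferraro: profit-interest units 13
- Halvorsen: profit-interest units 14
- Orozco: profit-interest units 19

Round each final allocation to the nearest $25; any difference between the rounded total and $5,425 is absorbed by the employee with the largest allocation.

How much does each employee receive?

Profit-interest units total: 64.
Raw shares: Lindqvist 18/64 × $5,425 = 1,525.78; Ferraro 13/64 × $5,425 = 1,101.95; Halvorsen 14/64 × $5,425 = 1,186.72; Orozco 19/64 × $5,425 = 1,610.55.
At nearest $25: Lindqvist $1,525; Ferraro $1,100; Halvorsen $1,175; Orozco $1,600. Sum = $5,400.
Difference $5,425 − $5,400 = +$25 applied to largest allocation (Orozco): Orozco becomes $1,625.

Lindqvist: $1,525 | Ferraro: $1,100 | Halvorsen: $1,175 | Orozco: $1,625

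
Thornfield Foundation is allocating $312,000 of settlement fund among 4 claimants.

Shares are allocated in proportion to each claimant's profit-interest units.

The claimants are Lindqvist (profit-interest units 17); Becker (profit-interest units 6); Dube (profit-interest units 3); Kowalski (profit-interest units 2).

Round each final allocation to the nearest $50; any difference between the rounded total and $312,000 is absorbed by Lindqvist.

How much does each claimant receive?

Lindqvist: $189,400; Becker: $66,850; Dube: $33,450; Kowalski: $22,300

Combined profit-interest units = 28.
Proportional shares: Lindqvist 17/28 × $312,000 = 189,428.57; Becker 6/28 × $312,000 = 66,857.14; Dube 3/28 × $312,000 = 33,428.57; Kowalski 2/28 × $312,000 = 22,285.71.
At nearest $50: Lindqvist $189,450; Becker $66,850; Dube $33,450; Kowalski $22,300. Sum = $312,050.
Difference $312,000 − $312,050 = −$50 applied to Lindqvist: Lindqvist becomes $189,400.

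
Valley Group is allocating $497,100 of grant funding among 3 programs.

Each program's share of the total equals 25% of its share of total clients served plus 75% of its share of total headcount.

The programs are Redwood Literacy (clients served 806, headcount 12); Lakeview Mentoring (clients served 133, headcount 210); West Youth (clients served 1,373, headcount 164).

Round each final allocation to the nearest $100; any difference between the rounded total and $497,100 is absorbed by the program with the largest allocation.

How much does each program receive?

Clients served total 2,312; headcount total 386.
Composite weights (25% clients served + 75% headcount): Redwood Literacy 0.1105; Lakeview Mentoring 0.4224; West Youth 0.4671.
Proportional shares: Redwood Literacy 54,914.66; Lakeview Mentoring 209,981.29; West Youth 232,204.05.
At nearest $100: Redwood Literacy $54,900; Lakeview Mentoring $210,000; West Youth $232,200. Sum = $497,100.
Sum already equals the total — no adjustment.

Redwood Literacy: $54,900 · Lakeview Mentoring: $210,000 · West Youth: $232,200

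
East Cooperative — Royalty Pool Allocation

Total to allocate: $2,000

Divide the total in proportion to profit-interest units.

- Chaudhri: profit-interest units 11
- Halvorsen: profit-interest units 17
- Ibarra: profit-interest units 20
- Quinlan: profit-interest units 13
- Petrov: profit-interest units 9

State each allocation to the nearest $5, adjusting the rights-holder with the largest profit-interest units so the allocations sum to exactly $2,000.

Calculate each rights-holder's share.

Chaudhri: $315 · Halvorsen: $485 · Ibarra: $575 · Quinlan: $370 · Petrov: $255

Combined profit-interest units = 70.
Unrounded shares: Chaudhri 11/70 × $2,000 = 314.29; Halvorsen 17/70 × $2,000 = 485.71; Ibarra 20/70 × $2,000 = 571.43; Quinlan 13/70 × $2,000 = 371.43; Petrov 9/70 × $2,000 = 257.14.
Rounded to nearest $5: Chaudhri $315; Halvorsen $485; Ibarra $570; Quinlan $370; Petrov $255. Sum = $1,995.
Difference $2,000 − $1,995 = +$5 applied to largest profit-interest units (Ibarra): Ibarra becomes $575.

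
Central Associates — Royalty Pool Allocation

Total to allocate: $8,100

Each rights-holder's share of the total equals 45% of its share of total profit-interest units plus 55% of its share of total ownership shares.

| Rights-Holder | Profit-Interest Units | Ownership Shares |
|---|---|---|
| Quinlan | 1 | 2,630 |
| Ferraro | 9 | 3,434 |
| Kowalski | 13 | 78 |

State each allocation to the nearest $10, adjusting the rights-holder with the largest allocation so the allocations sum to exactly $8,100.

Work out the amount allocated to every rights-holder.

Totals — profit-interest units 23, ownership shares 6,142.
Composite weights (45% profit-interest units + 55% ownership shares): Quinlan 0.2551; Ferraro 0.4836; Kowalski 0.2613.
Proportional shares: Quinlan 2,066.11; Ferraro 3,917.10; Kowalski 2,116.79.
Rounded to nearest $10: Quinlan $2,070; Ferraro $3,920; Kowalski $2,120. Sum = $8,110.
Difference $8,100 − $8,110 = −$10 applied to largest allocation (Ferraro): Ferraro becomes $3,910.

Quinlan: $2,070 | Ferraro: $3,910 | Kowalski: $2,120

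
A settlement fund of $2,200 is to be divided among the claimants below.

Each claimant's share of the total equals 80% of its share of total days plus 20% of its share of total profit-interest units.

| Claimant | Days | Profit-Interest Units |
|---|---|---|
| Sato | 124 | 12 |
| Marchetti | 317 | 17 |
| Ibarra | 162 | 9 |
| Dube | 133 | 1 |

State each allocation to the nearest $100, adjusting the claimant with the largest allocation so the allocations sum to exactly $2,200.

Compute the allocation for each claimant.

Sato: $400 · Marchetti: $1,000 · Ibarra: $500 · Dube: $300

Totals — days 736, profit-interest units 39.
Combined weights (80% days + 20% profit-interest units): Sato 0.1963; Marchetti 0.4317; Ibarra 0.2222; Dube 0.1497.
Proportional shares: Sato 431.91; Marchetti 949.84; Ibarra 488.93; Dube 329.33.
At nearest $100: Sato $400; Marchetti $900; Ibarra $500; Dube $300. Sum = $2,100.
Difference $2,200 − $2,100 = +$100 applied to largest allocation (Marchetti): Marchetti becomes $1,000.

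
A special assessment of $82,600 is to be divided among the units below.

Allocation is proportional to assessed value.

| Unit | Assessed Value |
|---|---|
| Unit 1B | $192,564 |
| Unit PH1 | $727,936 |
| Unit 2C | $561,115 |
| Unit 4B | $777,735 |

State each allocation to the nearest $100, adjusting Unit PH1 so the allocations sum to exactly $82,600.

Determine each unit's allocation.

Combined assessed value = 2,259,350.
Raw shares: Unit 1B 192,564/2,259,350 × $82,600 = 7,039.98; Unit PH1 727,936/2,259,350 × $82,600 = 26,612.75; Unit 2C 561,115/2,259,350 × $82,600 = 20,513.91; Unit 4B 777,735/2,259,350 × $82,600 = 28,433.36.
Rounded to nearest $100: Unit 1B $7,000; Unit PH1 $26,600; Unit 2C $20,500; Unit 4B $28,400. Sum = $82,500.
Difference $82,600 − $82,500 = +$100 applied to Unit PH1: Unit PH1 becomes $26,700.

Unit 1B: $7,000 | Unit PH1: $26,700 | Unit 2C: $20,500 | Unit 4B: $28,400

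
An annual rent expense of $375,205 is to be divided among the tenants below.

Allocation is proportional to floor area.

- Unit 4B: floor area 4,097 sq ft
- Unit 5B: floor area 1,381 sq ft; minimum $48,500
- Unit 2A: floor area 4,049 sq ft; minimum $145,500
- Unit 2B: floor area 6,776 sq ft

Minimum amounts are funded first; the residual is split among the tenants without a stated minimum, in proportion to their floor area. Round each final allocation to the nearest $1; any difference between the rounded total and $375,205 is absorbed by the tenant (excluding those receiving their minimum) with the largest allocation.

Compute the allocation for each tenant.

Unit 4B: $68,279 | Unit 5B: $48,500 | Unit 2A: $145,500 | Unit 2B: $112,926

Fund the minimums — Unit 5B $48,500; Unit 2A $145,500. Remaining pool $181,205.
Remaining pool split over remaining floor area 10,873: Unit 4B 68,278.94 → $68,279; Unit 2B 112,926.06 → $112,926.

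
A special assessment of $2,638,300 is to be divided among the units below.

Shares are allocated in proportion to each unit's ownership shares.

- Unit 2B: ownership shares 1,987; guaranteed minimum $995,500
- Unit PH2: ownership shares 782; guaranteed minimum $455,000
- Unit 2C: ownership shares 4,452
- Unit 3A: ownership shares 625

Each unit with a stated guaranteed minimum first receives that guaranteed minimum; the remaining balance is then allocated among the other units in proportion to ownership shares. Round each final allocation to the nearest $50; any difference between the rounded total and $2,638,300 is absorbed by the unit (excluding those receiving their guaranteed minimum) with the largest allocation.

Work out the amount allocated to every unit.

Unit 2B: $995,500; Unit PH2: $455,000; Unit 2C: $1,041,600; Unit 3A: $146,200

Minimums first: Unit 2B $995,500; Unit PH2 $455,000. Residual $1,187,800.
Residual split over remaining ownership shares 5,077: Unit 2C 1,041,576.84 → $1,041,600; Unit 3A 146,223.16 → $146,200.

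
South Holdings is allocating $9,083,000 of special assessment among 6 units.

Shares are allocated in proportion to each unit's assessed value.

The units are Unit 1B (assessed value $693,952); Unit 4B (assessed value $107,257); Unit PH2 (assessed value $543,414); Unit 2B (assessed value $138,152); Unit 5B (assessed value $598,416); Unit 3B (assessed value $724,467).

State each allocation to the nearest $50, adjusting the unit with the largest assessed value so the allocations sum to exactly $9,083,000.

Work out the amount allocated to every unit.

Assessed value total: 2,805,658.
Proportional shares: Unit 1B 693,952/2,805,658 × $9,083,000 = 2,246,591.00; Unit 4B 107,257/2,805,658 × $9,083,000 = 347,232.39; Unit PH2 543,414/2,805,658 × $9,083,000 = 1,759,241.28; Unit 2B 138,152/2,805,658 × $9,083,000 = 447,251.45; Unit 5B 598,416/2,805,658 × $9,083,000 = 1,937,304.02; Unit 3B 724,467/2,805,658 × $9,083,000 = 2,345,379.86.
At nearest $50: Unit 1B $2,246,600; Unit 4B $347,250; Unit PH2 $1,759,250; Unit 2B $447,250; Unit 5B $1,937,300; Unit 3B $2,345,400. Sum = $9,083,050.
Difference $9,083,000 − $9,083,050 = −$50 applied to largest assessed value (Unit 3B): Unit 3B becomes $2,345,350.

Unit 1B: $2,246,600 | Unit 4B: $347,250 | Unit PH2: $1,759,250 | Unit 2B: $447,250 | Unit 5B: $1,937,300 | Unit 3B: $2,345,350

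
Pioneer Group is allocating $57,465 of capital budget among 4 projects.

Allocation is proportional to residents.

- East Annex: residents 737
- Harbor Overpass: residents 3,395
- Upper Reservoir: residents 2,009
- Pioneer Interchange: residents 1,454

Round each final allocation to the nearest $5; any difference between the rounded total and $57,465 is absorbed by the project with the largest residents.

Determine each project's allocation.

Sum of residents: 7,595.
Unrounded shares: East Annex 737/7,595 × $57,465 = 5,576.26; Harbor Overpass 3,395/7,595 × $57,465 = 25,687.12; Upper Reservoir 2,009/7,595 × $57,465 = 15,200.42; Pioneer Interchange 1,454/7,595 × $57,465 = 11,001.20.
Rounded to nearest $5: East Annex $5,575; Harbor Overpass $25,685; Upper Reservoir $15,200; Pioneer Interchange $11,000. Sum = $57,460.
Difference $57,465 − $57,460 = +$5 applied to largest residents (Harbor Overpass): Harbor Overpass becomes $25,690.

East Annex: $5,575; Harbor Overpass: $25,690; Upper Reservoir: $15,200; Pioneer Interchange: $11,000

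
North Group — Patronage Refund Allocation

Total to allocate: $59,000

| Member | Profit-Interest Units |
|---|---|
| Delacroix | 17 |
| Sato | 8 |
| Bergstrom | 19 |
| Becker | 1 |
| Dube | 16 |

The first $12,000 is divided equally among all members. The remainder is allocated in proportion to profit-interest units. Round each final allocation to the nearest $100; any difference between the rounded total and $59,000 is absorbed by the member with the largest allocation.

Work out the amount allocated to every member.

Delacroix: $15,500 | Sato: $8,600 | Bergstrom: $17,000 | Becker: $3,200 | Dube: $14,700

First tranche $12,000 split equally: $2,400 each.
Remainder $47,000 by profit-interest units (total 61): Delacroix 13,098.36 → $13,100; Sato 6,163.93 → $6,200; Bergstrom 14,639.34 → $14,600; Becker 770.49 → $800; Dube 12,327.87 → $12,300.
Totals: Delacroix $2,400 + $13,100 = $15,500; Sato $2,400 + $6,200 = $8,600; Bergstrom $2,400 + $14,600 = $17,000; Becker $2,400 + $800 = $3,200; Dube $2,400 + $12,300 = $14,700.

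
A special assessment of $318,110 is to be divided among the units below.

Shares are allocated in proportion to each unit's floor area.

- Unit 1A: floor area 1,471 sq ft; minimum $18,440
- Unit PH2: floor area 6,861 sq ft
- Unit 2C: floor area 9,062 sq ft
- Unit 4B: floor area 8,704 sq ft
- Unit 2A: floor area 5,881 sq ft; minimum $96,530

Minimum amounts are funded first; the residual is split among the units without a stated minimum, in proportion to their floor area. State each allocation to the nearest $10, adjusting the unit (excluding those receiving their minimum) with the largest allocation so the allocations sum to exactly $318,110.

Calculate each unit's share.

Unit 1A: $18,440 | Unit PH2: $56,590 | Unit 2C: $74,750 | Unit 4B: $71,800 | Unit 2A: $96,530

Minimums first: Unit 1A $18,440; Unit 2A $96,530. Balance $203,140.
Balance split over remaining floor area 24,627: Unit PH2 56,594.13 → $56,590; Unit 2C 74,749.45 → $74,750; Unit 4B 71,796.43 → $71,800.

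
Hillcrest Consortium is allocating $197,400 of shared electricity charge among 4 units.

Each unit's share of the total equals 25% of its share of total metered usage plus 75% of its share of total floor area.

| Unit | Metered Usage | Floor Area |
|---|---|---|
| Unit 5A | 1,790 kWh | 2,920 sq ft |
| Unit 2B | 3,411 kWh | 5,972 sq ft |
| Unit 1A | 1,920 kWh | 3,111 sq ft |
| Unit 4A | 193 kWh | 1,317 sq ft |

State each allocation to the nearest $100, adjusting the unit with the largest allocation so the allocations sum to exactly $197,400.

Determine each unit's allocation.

Totals — metered usage 7,314, floor area 13,320.
Blended shares (25% metered usage + 75% floor area): Unit 5A 0.2256; Unit 2B 0.4529; Unit 1A 0.2408; Unit 4A 0.0808.
Proportional shares: Unit 5A 44,533.13; Unit 2B 89,393.13; Unit 1A 47,533.23; Unit 4A 15,940.51.
Rounded to nearest $100: Unit 5A $44,500; Unit 2B $89,400; Unit 1A $47,500; Unit 4A $15,900. Sum = $197,300.
Difference $197,400 − $197,300 = +$100 applied to largest allocation (Unit 2B): Unit 2B becomes $89,500.

Unit 5A: $44,500 | Unit 2B: $89,500 | Unit 1A: $47,500 | Unit 4A: $15,900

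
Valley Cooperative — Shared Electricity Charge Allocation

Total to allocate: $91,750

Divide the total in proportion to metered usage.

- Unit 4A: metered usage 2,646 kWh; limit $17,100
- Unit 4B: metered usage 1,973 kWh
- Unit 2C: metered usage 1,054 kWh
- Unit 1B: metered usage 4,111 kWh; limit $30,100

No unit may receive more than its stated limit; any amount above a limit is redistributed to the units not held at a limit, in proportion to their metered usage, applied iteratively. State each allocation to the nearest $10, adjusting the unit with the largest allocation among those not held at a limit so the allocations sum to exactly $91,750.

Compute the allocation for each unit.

Unit 4A: $17,100; Unit 4B: $29,040; Unit 2C: $15,510; Unit 1B: $30,100

Sum of metered usage: 9,784.
Unconstrained shares: Unit 4A 24,813.01; Unit 4B 18,501.92; Unit 2C 9,883.94; Unit 1B 38,551.13.
Capped: Unit 4A ($17,100), Unit 1B ($30,100); remaining pool $44,550 reallocated over remaining metered usage 3,027.
Remaining shares: Unit 4B 29,037.71 → $29,040; Unit 2C 15,512.29 → $15,510.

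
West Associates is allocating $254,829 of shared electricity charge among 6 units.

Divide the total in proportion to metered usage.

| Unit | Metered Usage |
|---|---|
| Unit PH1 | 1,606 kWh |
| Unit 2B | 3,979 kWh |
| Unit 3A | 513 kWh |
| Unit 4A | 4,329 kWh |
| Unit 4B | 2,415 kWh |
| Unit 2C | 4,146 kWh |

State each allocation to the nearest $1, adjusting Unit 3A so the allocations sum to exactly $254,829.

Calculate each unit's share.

Combined metered usage = 16,988.
Proportional shares: Unit PH1 1,606/16,988 × $254,829 = 24,090.85; Unit 2B 3,979/16,988 × $254,829 = 59,687.11; Unit 3A 513/16,988 × $254,829 = 7,695.27; Unit 4A 4,329/16,988 × $254,829 = 64,937.29; Unit 4B 2,415/16,988 × $254,829 = 36,226.28; Unit 2C 4,146/16,988 × $254,829 = 62,192.20.
After rounding ($1): Unit PH1 $24,091; Unit 2B $59,687; Unit 3A $7,695; Unit 4A $64,937; Unit 4B $36,226; Unit 2C $62,192. Sum = $254,828.
Difference $254,829 − $254,828 = +$1 applied to Unit 3A: Unit 3A becomes $7,696.

Unit PH1: $24,091; Unit 2B: $59,687; Unit 3A: $7,696; Unit 4A: $64,937; Unit 4B: $36,226; Unit 2C: $62,192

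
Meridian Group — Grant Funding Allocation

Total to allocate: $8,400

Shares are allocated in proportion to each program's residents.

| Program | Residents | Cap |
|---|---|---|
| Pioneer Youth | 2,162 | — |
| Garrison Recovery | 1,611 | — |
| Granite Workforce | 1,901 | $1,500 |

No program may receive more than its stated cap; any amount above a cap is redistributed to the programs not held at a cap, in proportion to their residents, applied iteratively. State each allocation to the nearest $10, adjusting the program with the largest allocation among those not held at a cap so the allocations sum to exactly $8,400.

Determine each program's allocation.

Pioneer Youth: $3,950 · Garrison Recovery: $2,950 · Granite Workforce: $1,500

Residents total: 5,674.
Unconstrained shares: Pioneer Youth 3,200.70; Garrison Recovery 2,384.98; Granite Workforce 2,814.31.
Cap binds for Granite Workforce ($1,500); remaining pool $6,900 reallocated over remaining residents 3,773.
Redistributed shares: Pioneer Youth 3,953.83 → $3,950; Garrison Recovery 2,946.17 → $2,950.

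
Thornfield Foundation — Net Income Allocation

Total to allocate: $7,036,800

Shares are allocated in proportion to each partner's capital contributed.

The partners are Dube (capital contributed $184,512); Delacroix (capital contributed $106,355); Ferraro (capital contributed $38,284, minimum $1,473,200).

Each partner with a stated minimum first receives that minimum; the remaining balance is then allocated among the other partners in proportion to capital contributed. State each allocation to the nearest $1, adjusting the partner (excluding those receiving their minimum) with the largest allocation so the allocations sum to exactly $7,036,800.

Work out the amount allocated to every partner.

Fund the minimums — Ferraro $1,473,200. Balance $5,563,600.
Balance split over remaining capital contributed 290,867: Dube 3,529,279.58 → $3,529,280; Delacroix 2,034,320.42 → $2,034,320.

Dube: $3,529,280; Delacroix: $2,034,320; Ferraro: $1,473,200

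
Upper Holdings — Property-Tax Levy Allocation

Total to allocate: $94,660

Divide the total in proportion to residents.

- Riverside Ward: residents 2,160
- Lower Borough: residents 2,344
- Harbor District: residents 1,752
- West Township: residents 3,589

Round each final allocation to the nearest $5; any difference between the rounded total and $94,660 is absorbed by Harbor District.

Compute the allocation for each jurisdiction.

Combined residents = 9,845.
Proportional shares: Riverside Ward 2,160/9,845 × $94,660 = 20,768.47; Lower Borough 2,344/9,845 × $94,660 = 22,537.64; Harbor District 1,752/9,845 × $94,660 = 16,845.54; West Township 3,589/9,845 × $94,660 = 34,508.35.
Rounded to nearest $5: Riverside Ward $20,770; Lower Borough $22,540; Harbor District $16,845; West Township $34,510. Sum = $94,665.
Difference $94,660 − $94,665 = −$5 applied to Harbor District: Harbor District becomes $16,840.

Riverside Ward: $20,770 · Lower Borough: $22,540 · Harbor District: $16,840 · West Township: $34,510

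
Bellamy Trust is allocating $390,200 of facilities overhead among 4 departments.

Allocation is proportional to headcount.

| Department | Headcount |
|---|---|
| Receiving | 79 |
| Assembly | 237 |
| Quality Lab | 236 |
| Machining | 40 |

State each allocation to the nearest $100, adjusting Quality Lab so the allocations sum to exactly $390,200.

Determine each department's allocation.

Receiving: $52,100; Assembly: $156,200; Quality Lab: $155,500; Machining: $26,400

Headcount total: 592.
Raw shares: Receiving 79/592 × $390,200 = 52,070.61; Assembly 237/592 × $390,200 = 156,211.82; Quality Lab 236/592 × $390,200 = 155,552.70; Machining 40/592 × $390,200 = 26,364.86.
Rounded to nearest $100: Receiving $52,100; Assembly $156,200; Quality Lab $155,600; Machining $26,400. Sum = $390,300.
Difference $390,200 − $390,300 = −$100 applied to Quality Lab: Quality Lab becomes $155,500.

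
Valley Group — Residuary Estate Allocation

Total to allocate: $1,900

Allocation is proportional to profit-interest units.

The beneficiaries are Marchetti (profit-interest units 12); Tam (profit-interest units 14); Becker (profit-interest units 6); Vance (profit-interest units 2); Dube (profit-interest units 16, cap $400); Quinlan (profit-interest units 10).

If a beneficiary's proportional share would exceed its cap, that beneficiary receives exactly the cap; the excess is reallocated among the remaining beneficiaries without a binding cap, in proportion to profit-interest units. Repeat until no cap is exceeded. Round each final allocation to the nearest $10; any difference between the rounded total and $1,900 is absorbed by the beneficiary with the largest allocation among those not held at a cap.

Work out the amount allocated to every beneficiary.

Marchetti: $410 | Tam: $480 | Becker: $200 | Vance: $70 | Dube: $400 | Quinlan: $340

Total profit-interest units = 60.
Proportional shares (ignoring caps): Marchetti 380.00; Tam 443.33; Becker 190.00; Vance 63.33; Dube 506.67; Quinlan 316.67.
Capped: Dube ($400); residual $1,500 reallocated over remaining profit-interest units 44.
Shares after redistribution: Marchetti 409.09 → $410; Tam 477.27 → $480; Becker 204.55 → $200; Vance 68.18 → $70; Quinlan 340.91 → $340.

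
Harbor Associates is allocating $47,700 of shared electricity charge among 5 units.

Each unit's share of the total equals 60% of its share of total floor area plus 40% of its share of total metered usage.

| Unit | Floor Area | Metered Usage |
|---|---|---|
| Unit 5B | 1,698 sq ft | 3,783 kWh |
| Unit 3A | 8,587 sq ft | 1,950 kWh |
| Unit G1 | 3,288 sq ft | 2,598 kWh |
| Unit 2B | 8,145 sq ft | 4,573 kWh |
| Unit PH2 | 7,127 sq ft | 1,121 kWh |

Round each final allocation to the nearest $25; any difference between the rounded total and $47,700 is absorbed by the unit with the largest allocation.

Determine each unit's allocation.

Unit 5B: $6,825 · Unit 3A: $11,175 · Unit G1: $6,800 · Unit 2B: $14,300 · Unit PH2: $8,600

Floor area total 28,845; metered usage total 14,025.
Combined weights (60% floor area + 40% metered usage): Unit 5B 0.1432; Unit 3A 0.2342; Unit G1 0.1425; Unit 2B 0.2998; Unit PH2 0.1802.
Raw shares: Unit 5B 6,831.25; Unit 3A 11,172.85; Unit G1 6,796.74; Unit 2B 14,302.70; Unit PH2 8,596.45.
Rounded to nearest $25: Unit 5B $6,825; Unit 3A $11,175; Unit G1 $6,800; Unit 2B $14,300; Unit PH2 $8,600. Sum = $47,700.
Sum already equals the total — no adjustment.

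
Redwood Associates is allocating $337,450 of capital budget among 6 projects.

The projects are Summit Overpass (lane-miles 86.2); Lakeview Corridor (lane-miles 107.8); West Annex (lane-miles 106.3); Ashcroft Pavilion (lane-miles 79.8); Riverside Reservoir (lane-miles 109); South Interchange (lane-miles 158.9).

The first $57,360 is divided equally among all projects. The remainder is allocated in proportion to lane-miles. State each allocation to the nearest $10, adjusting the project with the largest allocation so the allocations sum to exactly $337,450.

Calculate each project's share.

Summit Overpass: $46,820 · Lakeview Corridor: $56,160 · West Annex: $55,510 · Ashcroft Pavilion: $44,050 · Riverside Reservoir: $56,670 · South Interchange: $78,240

Equal tier: $57,360 ÷ 6 = $9,560 apiece.
Remainder $280,090 by lane-miles (total 648): Summit Overpass 37,258.89 → $37,260; Lakeview Corridor 46,595.22 → $46,600; West Annex 45,946.86 → $45,950; Ashcroft Pavilion 34,492.56 → $34,490; Riverside Reservoir 47,113.90 → $47,110; South Interchange 68,682.56 → $68,680.
Totals: Summit Overpass $9,560 + $37,260 = $46,820; Lakeview Corridor $9,560 + $46,600 = $56,160; West Annex $9,560 + $45,950 = $55,510; Ashcroft Pavilion $9,560 + $34,490 = $44,050; Riverside Reservoir $9,560 + $47,110 = $56,670; South Interchange $9,560 + $68,680 = $78,240.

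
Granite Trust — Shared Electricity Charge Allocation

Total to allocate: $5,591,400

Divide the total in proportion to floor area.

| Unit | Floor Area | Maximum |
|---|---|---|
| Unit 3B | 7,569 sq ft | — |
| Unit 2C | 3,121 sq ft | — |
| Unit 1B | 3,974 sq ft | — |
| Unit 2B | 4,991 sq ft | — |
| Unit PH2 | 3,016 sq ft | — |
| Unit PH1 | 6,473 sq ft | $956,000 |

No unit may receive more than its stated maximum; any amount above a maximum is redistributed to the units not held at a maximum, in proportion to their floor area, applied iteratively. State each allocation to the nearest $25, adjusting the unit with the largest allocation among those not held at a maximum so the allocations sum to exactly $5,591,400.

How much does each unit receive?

Total floor area = 29,144.
Proportional shares (ignoring caps): Unit 3B 1,452,144.75; Unit 2C 598,777.09; Unit 1B 762,428.75; Unit 2B 957,544.52; Unit PH2 578,632.39; Unit PH1 1,241,872.50.
Cap binds for Unit PH1 ($956,000); balance $4,635,400 reallocated over remaining floor area 22,671.
Shares after redistribution: Unit 3B 1,547,586.90 → $1,547,575; Unit 2C 638,131.68 → $638,125; Unit 1B 812,539.35 → $812,550; Unit 2B 1,020,479.09 → $1,020,475; Unit PH2 616,662.98 → $616,675.

Unit 3B: $1,547,575 · Unit 2C: $638,125 · Unit 1B: $812,550 · Unit 2B: $1,020,475 · Unit PH2: $616,675 · Unit PH1: $956,000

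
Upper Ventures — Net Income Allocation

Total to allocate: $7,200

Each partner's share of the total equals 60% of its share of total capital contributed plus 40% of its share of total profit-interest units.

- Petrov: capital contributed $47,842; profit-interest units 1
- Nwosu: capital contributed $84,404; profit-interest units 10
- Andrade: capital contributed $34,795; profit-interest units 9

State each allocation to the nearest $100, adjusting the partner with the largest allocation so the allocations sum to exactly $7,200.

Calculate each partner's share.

Petrov: $1,400 | Nwosu: $3,600 | Andrade: $2,200

Capital contributed total 167,041; profit-interest units total 20.
Blended shares (60% capital contributed + 40% profit-interest units): Petrov 0.1918; Nwosu 0.5032; Andrade 0.3050.
Raw shares: Petrov 1,381.29; Nwosu 3,622.85; Andrade 2,195.87.
At nearest $100: Petrov $1,400; Nwosu $3,600; Andrade $2,200. Sum = $7,200.
No rounding difference to absorb.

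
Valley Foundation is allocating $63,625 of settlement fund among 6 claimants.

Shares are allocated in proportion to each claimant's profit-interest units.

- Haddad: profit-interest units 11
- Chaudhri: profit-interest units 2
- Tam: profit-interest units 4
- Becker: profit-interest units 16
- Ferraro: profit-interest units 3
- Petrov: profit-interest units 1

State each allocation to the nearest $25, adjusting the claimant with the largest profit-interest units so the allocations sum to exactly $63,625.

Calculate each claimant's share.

Combined profit-interest units = 11 + 2 + 4 + 16 + 3 + 1 = 37.
Unrounded shares: Haddad 18,915.54; Chaudhri 3,439.19; Tam 6,878.38; Becker 27,513.51; Ferraro 5,158.78; Petrov 1,719.59.
Rounded to nearest $25: Haddad $18,925; Chaudhri $3,450; Tam $6,875; Becker $27,525; Ferraro $5,150; Petrov $1,725. Sum = $63,650.
Difference $63,625 − $63,650 = −$25 applied to largest profit-interest units (Becker): Becker becomes $27,500.

Haddad: $18,925 · Chaudhri: $3,450 · Tam: $6,875 · Becker: $27,500 · Ferraro: $5,150 · Petrov: $1,725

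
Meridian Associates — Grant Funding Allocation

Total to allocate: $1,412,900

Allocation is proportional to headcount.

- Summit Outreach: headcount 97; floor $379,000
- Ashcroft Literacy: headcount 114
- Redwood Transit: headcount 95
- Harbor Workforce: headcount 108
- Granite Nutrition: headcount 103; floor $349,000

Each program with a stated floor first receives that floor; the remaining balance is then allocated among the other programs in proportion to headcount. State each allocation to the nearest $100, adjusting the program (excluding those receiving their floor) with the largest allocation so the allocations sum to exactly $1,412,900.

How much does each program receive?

Summit Outreach: $379,000 · Ashcroft Literacy: $246,300 · Redwood Transit: $205,300 · Harbor Workforce: $233,300 · Granite Nutrition: $349,000

Fund the minimums — Summit Outreach $379,000; Granite Nutrition $349,000. Remaining pool $684,900.
Remaining pool split over remaining headcount 317: Ashcroft Literacy 246,304.73 → $246,300; Redwood Transit 205,253.94 → $205,300; Harbor Workforce 233,341.32 → $233,300.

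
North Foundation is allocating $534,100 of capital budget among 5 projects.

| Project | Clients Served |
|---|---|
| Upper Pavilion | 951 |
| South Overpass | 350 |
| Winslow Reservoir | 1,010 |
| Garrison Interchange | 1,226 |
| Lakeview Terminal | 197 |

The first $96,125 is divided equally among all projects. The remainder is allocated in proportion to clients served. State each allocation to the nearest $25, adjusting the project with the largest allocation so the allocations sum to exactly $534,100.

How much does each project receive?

First tranche $96,125 split equally: $19,225 each.
Remainder $437,975 by clients served (total 3,734): Upper Pavilion 111,546.39 → $111,550; South Overpass 41,052.83 → $41,050; Winslow Reservoir 118,466.72 → $118,475; Garrison Interchange 143,802.18 → $143,800; Lakeview Terminal 23,106.88 → $23,100.
Totals: Upper Pavilion $19,225 + $111,550 = $130,775; South Overpass $19,225 + $41,050 = $60,275; Winslow Reservoir $19,225 + $118,475 = $137,700; Garrison Interchange $19,225 + $143,800 = $163,025; Lakeview Terminal $19,225 + $23,100 = $42,325.

Upper Pavilion: $130,775; South Overpass: $60,275; Winslow Reservoir: $137,700; Garrison Interchange: $163,025; Lakeview Terminal: $42,325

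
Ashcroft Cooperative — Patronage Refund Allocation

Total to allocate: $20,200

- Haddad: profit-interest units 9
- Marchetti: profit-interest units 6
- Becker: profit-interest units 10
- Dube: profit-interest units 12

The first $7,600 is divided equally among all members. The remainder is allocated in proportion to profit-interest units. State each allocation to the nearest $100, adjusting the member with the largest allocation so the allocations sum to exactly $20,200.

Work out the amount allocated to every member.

$7,600 shared equally gives $1,900 per member.
Remainder $12,600 by profit-interest units (total 37): Haddad 3,064.86 → $3,100; Marchetti 2,043.24 → $2,000; Becker 3,405.41 → $3,400; Dube 4,086.49 → $4,100.
Totals: Haddad $1,900 + $3,100 = $5,000; Marchetti $1,900 + $2,000 = $3,900; Becker $1,900 + $3,400 = $5,300; Dube $1,900 + $4,100 = $6,000.

Haddad: $5,000; Marchetti: $3,900; Becker: $5,300; Dube: $6,000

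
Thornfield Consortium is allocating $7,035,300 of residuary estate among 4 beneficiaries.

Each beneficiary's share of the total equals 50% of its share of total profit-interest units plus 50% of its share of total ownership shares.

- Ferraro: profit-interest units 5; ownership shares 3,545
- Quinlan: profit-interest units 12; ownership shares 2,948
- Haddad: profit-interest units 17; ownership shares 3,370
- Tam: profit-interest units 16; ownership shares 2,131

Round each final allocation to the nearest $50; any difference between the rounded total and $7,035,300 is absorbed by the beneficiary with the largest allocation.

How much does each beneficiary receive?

Ferraro: $1,391,450 | Quinlan: $1,708,850 | Haddad: $2,184,350 | Tam: $1,750,650

Profit-interest units total 50; ownership shares total 11,994.
Blended shares (50% profit-interest units + 50% ownership shares): Ferraro 0.1978; Quinlan 0.2429; Haddad 0.3105; Tam 0.2488.
Raw shares: Ferraro 1,391,457.28; Quinlan 1,708,837.65; Haddad 2,184,368.56; Tam 1,750,636.51.
Rounded to nearest $50: Ferraro $1,391,450; Quinlan $1,708,850; Haddad $2,184,350; Tam $1,750,650. Sum = $7,035,300.
No rounding difference to absorb.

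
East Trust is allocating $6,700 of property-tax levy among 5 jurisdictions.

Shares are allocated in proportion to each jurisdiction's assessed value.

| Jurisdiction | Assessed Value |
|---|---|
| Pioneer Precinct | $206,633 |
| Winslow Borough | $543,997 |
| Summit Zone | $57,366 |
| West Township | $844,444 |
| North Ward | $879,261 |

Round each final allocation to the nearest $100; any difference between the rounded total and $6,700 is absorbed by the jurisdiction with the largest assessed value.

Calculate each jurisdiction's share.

Pioneer Precinct: $500 | Winslow Borough: $1,400 | Summit Zone: $200 | West Township: $2,200 | North Ward: $2,400

Sum of assessed value: 2,531,701.
Unrounded shares: Pioneer Precinct 206,633/2,531,701 × $6,700 = 546.84; Winslow Borough 543,997/2,531,701 × $6,700 = 1,439.66; Summit Zone 57,366/2,531,701 × $6,700 = 151.82; West Township 844,444/2,531,701 × $6,700 = 2,234.77; North Ward 879,261/2,531,701 × $6,700 = 2,326.91.
Rounded to nearest $100: Pioneer Precinct $500; Winslow Borough $1,400; Summit Zone $200; West Township $2,200; North Ward $2,300. Sum = $6,600.
Difference $6,700 − $6,600 = +$100 applied to largest assessed value (North Ward): North Ward becomes $2,400.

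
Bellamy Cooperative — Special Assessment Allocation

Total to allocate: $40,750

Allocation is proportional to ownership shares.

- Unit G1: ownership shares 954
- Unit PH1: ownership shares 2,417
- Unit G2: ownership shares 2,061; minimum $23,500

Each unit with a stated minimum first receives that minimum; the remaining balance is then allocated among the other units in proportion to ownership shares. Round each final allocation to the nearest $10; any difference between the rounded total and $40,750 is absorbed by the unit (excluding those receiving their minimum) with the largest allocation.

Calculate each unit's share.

Fund the minimums — Unit G2 $23,500. Balance $17,250.
Balance split over remaining ownership shares 3,371: Unit G1 4,881.79 → $4,880; Unit PH1 12,368.21 → $12,370.

Unit G1: $4,880 · Unit PH1: $12,370 · Unit G2: $23,500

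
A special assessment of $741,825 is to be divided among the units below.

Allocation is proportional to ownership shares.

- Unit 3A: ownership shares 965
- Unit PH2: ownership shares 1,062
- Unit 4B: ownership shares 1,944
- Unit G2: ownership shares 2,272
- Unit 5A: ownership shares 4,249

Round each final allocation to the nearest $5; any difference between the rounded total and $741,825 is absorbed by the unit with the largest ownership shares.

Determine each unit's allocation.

Unit 3A: $68,230; Unit PH2: $75,090; Unit 4B: $137,450; Unit G2: $160,640; Unit 5A: $300,415

Combined ownership shares = 10,492.
Pro-rata amounts: Unit 3A 965/10,492 × $741,825 = 68,229.23; Unit PH2 1,062/10,492 × $741,825 = 75,087.51; Unit 4B 1,944/10,492 × $741,825 = 137,448.32; Unit G2 2,272/10,492 × $741,825 = 160,639.19; Unit 5A 4,249/10,492 × $741,825 = 300,420.74.
After rounding ($5): Unit 3A $68,230; Unit PH2 $75,090; Unit 4B $137,450; Unit G2 $160,640; Unit 5A $300,420. Sum = $741,830.
Difference $741,825 − $741,830 = −$5 applied to largest ownership shares (Unit 5A): Unit 5A becomes $300,415.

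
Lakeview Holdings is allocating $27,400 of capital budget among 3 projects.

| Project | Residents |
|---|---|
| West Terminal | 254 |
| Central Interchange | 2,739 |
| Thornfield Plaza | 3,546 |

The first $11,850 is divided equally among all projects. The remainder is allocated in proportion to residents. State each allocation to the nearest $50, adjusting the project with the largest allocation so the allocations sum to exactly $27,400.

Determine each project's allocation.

Equal tier: $11,850 ÷ 3 = $3,950 apiece.
Remainder $15,550 by residents (total 6,539): West Terminal 604.02 → $600; Central Interchange 6,513.45 → $6,500; Thornfield Plaza 8,432.53 → $8,450.
Totals: West Terminal $3,950 + $600 = $4,550; Central Interchange $3,950 + $6,500 = $10,450; Thornfield Plaza $3,950 + $8,450 = $12,400.

West Terminal: $4,550; Central Interchange: $10,450; Thornfield Plaza: $12,400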